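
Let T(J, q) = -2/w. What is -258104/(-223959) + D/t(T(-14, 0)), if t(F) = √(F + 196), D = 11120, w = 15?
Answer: 258104/223959 + 5560*√44070/1469 ≈ 795.71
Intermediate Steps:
T(J, q) = -2/15
t(F) = √(196 + F)
-258104/(-223959) + D/t(T(-14, 0)) = -258104/(-223959) + 11120/(√(196 - 2/15)) = -258104*(-1/223959) + 11120/(√(2938/15)) = 258104/223959 + 11120/((√44070/15)) = 258104/223959 + 11120*(√44070/2938) = 258104/223959 + 5560*√44070/1469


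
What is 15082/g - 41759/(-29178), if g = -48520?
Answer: 396521021/353929140 ≈ 1.1203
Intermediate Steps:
15082/g - 41759/(-29178) = 15082/(-48520) - 41759/(-29178) = 15082*(-1/48520) - 41759*(-1/29178) = -7541/24260 + 41759/29178 = 396521021/353929140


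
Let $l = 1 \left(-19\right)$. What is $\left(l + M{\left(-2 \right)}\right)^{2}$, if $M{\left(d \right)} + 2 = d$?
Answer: $529$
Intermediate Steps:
$l = -19$
$M{\left(d \right)} = -2 + d$
$\left(l + M{\left(-2 \right)}\right)^{2} = \left(-19 - 4\right)^{2} = \left(-23\right)^{2} = 529$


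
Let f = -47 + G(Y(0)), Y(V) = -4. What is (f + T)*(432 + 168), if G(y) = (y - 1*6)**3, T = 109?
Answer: -562800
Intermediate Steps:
G(y) = (-6 + y)**3 (G(y) = (y - 6)**3 = (-6 + y)**3)
f = -1047 (f = -47 + (-6 - 4)**3 = -47 + (-10)**3 = -47 - 1000 = -1047)
(f + T)*(432 + 168) = (-1047 + 109)*(432 + 168) = -938*600 = -562800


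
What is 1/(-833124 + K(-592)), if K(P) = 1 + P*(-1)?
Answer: -1/832531 ≈ -1.2012e-6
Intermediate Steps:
K(P) = 1 - P
1/(-833124 + K(-592)) = 1/(-833124 + (1 - 1*(-592))) = 1/(-833124 + (1 + 592)) = 1/(-833124 + 593) = 1/(-832531) = -1/832531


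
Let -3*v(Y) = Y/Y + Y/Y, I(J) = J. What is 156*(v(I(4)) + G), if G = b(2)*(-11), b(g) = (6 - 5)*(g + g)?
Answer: -6968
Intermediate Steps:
b(g) = 2*g (b(g) = 1*(2*g) = 2*g)
G = -44 (G = (2*2)*(-11) = 4*(-11) = -44)
v(Y) = -⅔ (v(Y) = -(Y/Y + Y/Y)/3 = -(1 + 1)/3 = -⅓*2 = -⅔)
156*(v(I(4)) + G) = 156*(-⅔ - 44) = 156*(-134/3) = -6968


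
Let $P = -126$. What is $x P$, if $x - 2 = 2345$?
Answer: $-295722$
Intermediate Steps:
$x = 2347$ ($x = 2 + 2345 = 2347$)
$x P = 2347 \left(-126\right) = -295722$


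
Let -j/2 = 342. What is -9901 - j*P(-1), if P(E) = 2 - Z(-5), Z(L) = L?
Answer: -5113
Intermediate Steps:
j = -684 (j = -2*342 = -684)
P(E) = 7 (P(E) = 2 - 1*(-5) = 2 + 5 = 7)
-9901 - j*P(-1) = -9901 - (-684)*7 = -9901 - 1*(-4788) = -9901 + 4788 = -5113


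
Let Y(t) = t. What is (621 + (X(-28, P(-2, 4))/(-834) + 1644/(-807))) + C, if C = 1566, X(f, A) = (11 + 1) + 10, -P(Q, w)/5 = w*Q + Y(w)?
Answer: 245090876/112173 ≈ 2184.9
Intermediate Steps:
P(Q, w) = -5*w - 5*Q*w (P(Q, w) = -5*(w*Q + w) = -5*(Q*w + w) = -5*(w + Q*w) = -5*w - 5*Q*w)
X(f, A) = 22 (X(f, A) = 12 + 10 = 22)
(621 + (X(-28, P(-2, 4))/(-834) + 1644/(-807))) + C = (621 + (22/(-834) + 1644/(-807))) + 1566 = (621 + (22*(-1/834) + 1644*(-1/807))) + 1566 = (621 + (-11/417 - 548/269)) + 1566 = (621 - 231475/112173) + 1566 = 69427958/112173 + 1566 = 245090876/112173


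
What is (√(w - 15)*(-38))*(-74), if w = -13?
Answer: 5624*I*√7 ≈ 14880.0*I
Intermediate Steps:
(√(w - 15)*(-38))*(-74) = (√(-13 - 15)*(-38))*(-74) = (√(-28)*(-38))*(-74) = ((2*I*√7)*(-38))*(-74) = -76*I*√7*(-74) = 5624*I*√7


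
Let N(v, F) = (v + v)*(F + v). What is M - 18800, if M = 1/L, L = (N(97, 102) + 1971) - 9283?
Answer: -588327199/31294 ≈ -18800.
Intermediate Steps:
N(v, F) = 2*v*(F + v) (N(v, F) = (2*v)*(F + v) = 2*v*(F + v))
L = 31294 (L = (2*97*(102 + 97) + 1971) - 9283 = (2*97*199 + 1971) - 9283 = (38606 + 1971) - 9283 = 40577 - 9283 = 31294)
M = 1/31294 ≈ 3.1955e-5
M - 18800 = 1/31294 - 18800 = -588327199/31294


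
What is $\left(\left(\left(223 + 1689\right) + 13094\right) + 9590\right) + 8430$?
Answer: $33026$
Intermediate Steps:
$\left(\left(\left(223 + 1689\right) + 13094\right) + 9590\right) + 8430 = \left(\left(1912 + 13094\right) + 9590\right) + 8430 = \left(15006 + 9590\right) + 8430 = 24596 + 8430 = 33026$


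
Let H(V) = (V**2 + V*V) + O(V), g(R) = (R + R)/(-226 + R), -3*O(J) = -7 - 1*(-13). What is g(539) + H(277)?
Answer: 48032806/313 ≈ 1.5346e+5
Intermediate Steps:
O(J) = -2 (O(J) = -(-7 - 1*(-13))/3 = -(-7 + 13)/3 = -1/3*6 = -2)
g(R) = 2*R/(-226 + R) (g(R) = (2*R)/(-226 + R) = 2*R/(-226 + R))
H(V) = -2 + 2*V**2 (H(V) = (V**2 + V*V) - 2 = (V**2 + V**2) - 2 = 2*V**2 - 2 = -2 + 2*V**2)
g(539) + H(277) = 2*539/(-226 + 539) + (-2 + 2*277**2) = 2*539/313 + (-2 + 2*76729) = 2*539*(1/313) + (-2 + 153458) = 1078/313 + 153456 = 48032806/313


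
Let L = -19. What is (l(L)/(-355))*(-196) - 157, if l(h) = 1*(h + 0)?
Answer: -59459/355 ≈ -167.49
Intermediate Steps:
l(h) = h (l(h) = 1*h = h)
(l(L)/(-355))*(-196) - 157 = -19/(-355)*(-196) - 157 = -19*(-1/355)*(-196) - 157 = (19/355)*(-196) - 157 = -3724/355 - 157 = -59459/355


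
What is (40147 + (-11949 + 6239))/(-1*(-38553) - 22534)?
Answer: 34437/16019 ≈ 2.1498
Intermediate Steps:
(40147 + (-11949 + 6239))/(-1*(-38553) - 22534) = (40147 - 5710)/(38553 - 22534) = 34437/16019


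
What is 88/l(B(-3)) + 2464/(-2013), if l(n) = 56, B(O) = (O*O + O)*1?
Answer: 445/1281 ≈ 0.34738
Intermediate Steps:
B(O) = O + O² (B(O) = (O² + O)*1 = (O + O²)*1 = O + O²)
88/l(B(-3)) + 2464/(-2013) = 88/56 + 2464/(-2013) = 88*(1/56) + 2464*(-1/2013) = 11/7 - 224/183 = 445/1281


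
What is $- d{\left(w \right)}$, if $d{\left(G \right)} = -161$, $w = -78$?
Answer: $161$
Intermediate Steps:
$- d{\left(w \right)} = \left(-1\right) \left(-161\right) = 161$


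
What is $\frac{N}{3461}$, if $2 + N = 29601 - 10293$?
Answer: $\frac{19306}{3461} \approx 5.5782$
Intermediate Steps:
$N = 19306$ ($N = -2 + \left(29601 - 10293\right) = -2 + 19308 = 19306$)
$\frac{N}{3461} = \frac{19306}{3461}$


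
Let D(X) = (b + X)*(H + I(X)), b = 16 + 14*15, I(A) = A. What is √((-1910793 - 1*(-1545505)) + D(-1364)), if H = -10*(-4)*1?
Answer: 4*√71339 ≈ 1068.4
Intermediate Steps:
H = 40 (H = 40*1 = 40)
b = 226 (b = 16 + 210 = 226)
D(X) = (40 + X)*(226 + X) (D(X) = (226 + X)*(40 + X) = (40 + X)*(226 + X))
√((-1910793 - 1*(-1545505)) + D(-1364)) = √((-1910793 - 1*(-1545505)) + (9040 + (-1364)² + 266*(-1364))) = √((-1910793 + 1545505) + (9040 + 1860496 - 362824)) = √(-365288 + 1506712) = √1141424 = 4*√71339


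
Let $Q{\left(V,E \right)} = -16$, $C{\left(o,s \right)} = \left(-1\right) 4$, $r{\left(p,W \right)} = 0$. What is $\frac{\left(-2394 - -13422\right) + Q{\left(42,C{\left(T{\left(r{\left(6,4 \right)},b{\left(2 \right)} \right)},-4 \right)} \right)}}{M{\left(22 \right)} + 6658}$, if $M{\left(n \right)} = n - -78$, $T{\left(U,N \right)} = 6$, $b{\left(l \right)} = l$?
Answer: $\frac{5506}{3379} \approx 1.6295$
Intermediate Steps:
$M{\left(n \right)} = 78 + n$ ($M{\left(n \right)} = n + 78 = 78 + n$)
$C{\left(o,s \right)} = -4$
$\frac{\left(-2394 - -13422\right) + Q{\left(42,C{\left(T{\left(r{\left(6,4 \right)},b{\left(2 \right)} \right)},-4 \right)} \right)}}{M{\left(22 \right)} + 6658} = \frac{\left(-2394 - -13422\right) - 16}{\left(78 + 22\right) + 6658} = \frac{\left(-2394 + 13422\right) - 16}{100 + 6658} = \frac{11028 - 16}{6758} = 11012 \cdot \frac{1}{6758} = \frac{5506}{3379}$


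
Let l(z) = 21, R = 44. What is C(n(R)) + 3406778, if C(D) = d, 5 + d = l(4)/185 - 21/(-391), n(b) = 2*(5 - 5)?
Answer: 246428937051/72335 ≈ 3.4068e+6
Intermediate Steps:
n(b) = 0 (n(b) = 2*0 = 0)
d = -349579/72335 (d = -5 + (21/185 - 21/(-391)) = -5 + (21*(1/185) - 21*(-1/391)) = -5 + (21/185 + 21/391) = -5 + 12096/72335 = -349579/72335 ≈ -4.8328)
C(D) = -349579/72335
C(n(R)) + 3406778 = -349579/72335 + 3406778 = 246428937051/72335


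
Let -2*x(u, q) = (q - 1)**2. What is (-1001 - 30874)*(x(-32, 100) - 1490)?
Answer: 407394375/2 ≈ 2.0370e+8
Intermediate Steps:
x(u, q) = -(-1 + q)**2/2 (x(u, q) = -(q - 1)**2/2 = -(-1 + q)**2/2)
(-1001 - 30874)*(x(-32, 100) - 1490) = (-1001 - 30874)*(-(-1 + 100)**2/2 - 1490) = -31875*(-1/2*99**2 - 1490) = -31875*(-1/2*9801 - 1490) = -31875*(-9801/2 - 1490) = -31875*(-12781/2) = 407394375/2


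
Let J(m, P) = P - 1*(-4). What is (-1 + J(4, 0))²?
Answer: 9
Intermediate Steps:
J(m, P) = 4 + P (J(m, P) = P + 4 = 4 + P)
(-1 + J(4, 0))² = (-1 + (4 + 0))² = (-1 + 4)² = 3² = 9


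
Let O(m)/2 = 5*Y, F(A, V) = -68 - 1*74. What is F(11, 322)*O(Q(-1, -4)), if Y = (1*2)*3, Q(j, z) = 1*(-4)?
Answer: -8520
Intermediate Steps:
Q(j, z) = -4
Y = 6 (Y = 2*3 = 6)
F(A, V) = -142 (F(A, V) = -68 - 74 = -142)
O(m) = 60 (O(m) = 2*(5*6) = 2*30 = 60)
F(11, 322)*O(Q(-1, -4)) = -142*60 = -8520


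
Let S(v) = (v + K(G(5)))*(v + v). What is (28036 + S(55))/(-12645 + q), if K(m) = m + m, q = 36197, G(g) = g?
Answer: 17593/11776 ≈ 1.4940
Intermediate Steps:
K(m) = 2*m
S(v) = 2*v*(10 + v) (S(v) = (v + 2*5)*(v + v) = (v + 10)*(2*v) = (10 + v)*(2*v) = 2*v*(10 + v))
(28036 + S(55))/(-12645 + q) = (28036 + 2*55*(10 + 55))/(-12645 + 36197) = (28036 + 2*55*65)/23552 = (28036 + 7150)*(1/23552) = 35186*(1/23552) = 17593/11776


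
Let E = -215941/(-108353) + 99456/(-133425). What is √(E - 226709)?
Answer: 4*I*√13161948105696553471917/963799935 ≈ 476.14*I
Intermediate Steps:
E = 6011857319/4818999675 (E = -215941*(-1/108353) + 99456*(-1/133425) = 215941/108353 - 33152/44475 = 6011857319/4818999675 ≈ 1.2475)
√(E - 226709) = √(6011857319/4818999675 - 226709) = √(-1092504585462256/4818999675) = 4*I*√13161948105696553471917/963799935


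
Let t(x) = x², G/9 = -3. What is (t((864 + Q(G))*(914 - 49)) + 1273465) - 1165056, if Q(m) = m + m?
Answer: 490910530909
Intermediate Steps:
G = -27 (G = 9*(-3) = -27)
Q(m) = 2*m
(t((864 + Q(G))*(914 - 49)) + 1273465) - 1165056 = (((864 + 2*(-27))*(914 - 49))² + 1273465) - 1165056 = (((864 - 54)*865)² + 1273465) - 1165056 = ((810*865)² + 1273465) - 1165056 = (700650² + 1273465) - 1165056 = (490910422500 + 1273465) - 1165056 = 490911695965 - 1165056 = 490910530909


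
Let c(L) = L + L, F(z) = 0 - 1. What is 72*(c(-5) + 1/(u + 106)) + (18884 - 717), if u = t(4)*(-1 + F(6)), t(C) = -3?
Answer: 244267/14 ≈ 17448.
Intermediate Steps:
F(z) = -1
c(L) = 2*L
u = 6 (u = -3*(-1 - 1) = -3*(-2) = 6)
72*(c(-5) + 1/(u + 106)) + (18884 - 717) = 72*(2*(-5) + 1/(6 + 106)) + (18884 - 717) = 72*(-10 + 1/112) + 18167 = 72*(-1119/112) + 18167 = -10071/14 + 18167 = 244267/14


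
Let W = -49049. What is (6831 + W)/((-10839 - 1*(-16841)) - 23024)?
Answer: 21109/8511 ≈ 2.4802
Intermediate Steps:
(6831 + W)/((-10839 - 1*(-16841)) - 23024) = (6831 - 49049)/((-10839 - 1*(-16841)) - 23024) = -42218/((-10839 + 16841) - 23024) = -42218/(6002 - 23024) = -42218/(-17022) = -42218*(-1/17022) = 21109/8511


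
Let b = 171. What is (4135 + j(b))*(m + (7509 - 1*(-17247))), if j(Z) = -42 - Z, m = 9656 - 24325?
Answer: 39561214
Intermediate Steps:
m = -14669
(4135 + j(b))*(m + (7509 - 1*(-17247))) = (4135 + (-42 - 1*171))*(-14669 + (7509 - 1*(-17247))) = (4135 + (-42 - 171))*(-14669 + (7509 + 17247)) = (4135 - 213)*(-14669 + 24756) = 3922*10087 = 39561214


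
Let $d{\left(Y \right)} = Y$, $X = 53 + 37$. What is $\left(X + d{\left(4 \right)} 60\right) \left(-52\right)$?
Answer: $-17160$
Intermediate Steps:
$X = 90$
$\left(X + d{\left(4 \right)} 60\right) \left(-52\right) = \left(90 + 4 \cdot 60\right) \left(-52\right) = \left(90 + 240\right) \left(-52\right) = 330 \left(-52\right) = -17160$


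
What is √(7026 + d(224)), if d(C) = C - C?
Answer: √7026 ≈ 83.821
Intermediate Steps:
d(C) = 0
√(7026 + d(224)) = √(7026 + 0) = √7026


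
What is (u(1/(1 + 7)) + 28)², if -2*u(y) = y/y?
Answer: 3025/4 ≈ 756.25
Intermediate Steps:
u(y) = -½ (u(y) = -y/(2*y) = -½*1 = -½)
(u(1/(1 + 7)) + 28)² = (-½ + 28)² = (55/2)² = 3025/4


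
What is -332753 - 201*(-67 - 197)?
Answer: -279689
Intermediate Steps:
-332753 - 201*(-67 - 197) = -332753 - 201*(-264) = -332753 + 53064 = -279689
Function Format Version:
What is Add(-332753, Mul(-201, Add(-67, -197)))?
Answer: -279689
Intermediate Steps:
Add(-332753, Mul(-201, Add(-67, -197))) = Add(-332753, Mul(-201, -264)) = Add(-332753, 53064) = -279689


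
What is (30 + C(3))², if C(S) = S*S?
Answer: 1521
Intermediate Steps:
C(S) = S²
(30 + C(3))² = (30 + 3²)² = (30 + 9)² = 39² = 1521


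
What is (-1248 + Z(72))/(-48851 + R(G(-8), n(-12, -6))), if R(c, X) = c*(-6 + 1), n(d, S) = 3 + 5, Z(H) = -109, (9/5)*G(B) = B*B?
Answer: 12213/441259 ≈ 0.027678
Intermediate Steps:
G(B) = 5*B²/9 (G(B) = 5*(B*B)/9 = 5*B²/9)
n(d, S) = 8
R(c, X) = -5*c (R(c, X) = c*(-5) = -5*c)
(-1248 + Z(72))/(-48851 + R(G(-8), n(-12, -6))) = (-1248 - 109)/(-48851 - 25*(-8)²/9) = -1357/(-48851 - 25*64/9) = -1357/(-48851 - 5*320/9) = -1357/(-48851 - 1600/9) = -1357/(-441259/9) = -1357*(-9/441259) = 12213/441259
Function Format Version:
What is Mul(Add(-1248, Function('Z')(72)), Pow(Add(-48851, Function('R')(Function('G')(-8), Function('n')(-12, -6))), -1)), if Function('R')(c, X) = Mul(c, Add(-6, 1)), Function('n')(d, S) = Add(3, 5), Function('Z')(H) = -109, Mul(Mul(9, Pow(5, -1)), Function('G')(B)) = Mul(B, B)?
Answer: Rational(12213, 441259) ≈ 0.027678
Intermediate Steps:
Function('G')(B) = Mul(Rational(5, 9), Pow(B, 2)) (Function('G')(B) = Mul(Rational(5, 9), Mul(B, B)) = Mul(Rational(5, 9), Pow(B, 2)))
Function('n')(d, S) = 8
Function('R')(c, X) = Mul(-5, c) (Function('R')(c, X) = Mul(c, -5) = Mul(-5, c))
Mul(Add(-1248, Function('Z')(72)), Pow(Add(-48851, Function('R')(Function('G')(-8), Function('n')(-12, -6))), -1)) = Mul(Add(-1248, -109), Pow(Add(-48851, Mul(-5, Mul(Rational(5, 9), Pow(-8, 2)))), -1)) = Mul(-1357, Pow(Add(-48851, Mul(-5, Mul(Rational(5, 9), 64))), -1)) = Mul(-1357, Pow(Add(-48851, Mul(-5, Rational(320, 9))), -1)) = Mul(-1357, Pow(Add(-48851, Rational(-1600, 9)), -1)) = Mul(-1357, Pow(Rational(-441259, 9), -1)) = Mul(-1357, Rational(-9, 441259)) = Rational(12213, 441259)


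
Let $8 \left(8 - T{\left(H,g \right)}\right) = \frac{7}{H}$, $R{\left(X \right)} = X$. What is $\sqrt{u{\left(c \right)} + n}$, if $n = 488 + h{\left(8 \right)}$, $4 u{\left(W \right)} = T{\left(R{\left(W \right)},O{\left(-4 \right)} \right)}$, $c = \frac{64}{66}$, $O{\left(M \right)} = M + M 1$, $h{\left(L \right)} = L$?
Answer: $\frac{\sqrt{509721}}{32} \approx 22.311$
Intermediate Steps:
$O{\left(M \right)} = 2 M$ ($O{\left(M \right)} = M + M = 2 M$)
$T{\left(H,g \right)} = 8 - \frac{7}{8 H}$ ($T{\left(H,g \right)} = 8 - \frac{7 \frac{1}{H}}{8} = 8 - \frac{7}{8 H}$)
$c = \frac{32}{33}$ ($c = 64 \cdot \frac{1}{66} = \frac{32}{33} \approx 0.9697$)
$u{\left(W \right)} = 2 - \frac{7}{32 W}$ ($u{\left(W \right)} = \frac{8 - \frac{7}{8 W}}{4} = 2 - \frac{7}{32 W}$)
$n = 496$ ($n = 488 + 8 = 496$)
$\sqrt{u{\left(c \right)} + n} = \sqrt{\left(2 - \frac{7}{32 \cdot \frac{32}{33}}\right) + 496} = \sqrt{\left(2 - \frac{231}{1024}\right) + 496} = \sqrt{\frac{1817}{1024} + 496} = \sqrt{\frac{509721}{1024}} = \frac{\sqrt{509721}}{32}$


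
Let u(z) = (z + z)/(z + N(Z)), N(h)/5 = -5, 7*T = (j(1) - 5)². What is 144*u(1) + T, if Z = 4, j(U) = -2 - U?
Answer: -20/7 ≈ -2.8571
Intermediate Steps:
T = 64/7 (T = ((-2 - 1*1) - 5)²/7 = ((-2 - 1) - 5)²/7 = (-3 - 5)²/7 = (⅐)*(-8)² = (⅐)*64 = 64/7 ≈ 9.1429)
N(h) = -25 (N(h) = 5*(-5) = -25)
u(z) = 2*z/(-25 + z) (u(z) = (z + z)/(z - 25) = (2*z)/(-25 + z) = 2*z/(-25 + z))
144*u(1) + T = 144*(2*1/(-25 + 1)) + 64/7 = 144*(2*1/(-24)) + 64/7 = 144*(2*1*(-1/24)) + 64/7 = 144*(-1/12) + 64/7 = -12 + 64/7 = -20/7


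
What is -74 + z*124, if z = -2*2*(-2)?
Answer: 918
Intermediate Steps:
z = 8 (z = -4*(-2) = 8)
-74 + z*124 = -74 + 8*124 = -74 + 992 = 918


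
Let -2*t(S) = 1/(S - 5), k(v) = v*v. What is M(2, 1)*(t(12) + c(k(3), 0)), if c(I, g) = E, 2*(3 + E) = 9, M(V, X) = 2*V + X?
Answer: 50/7 ≈ 7.1429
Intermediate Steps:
M(V, X) = X + 2*V
k(v) = v²
E = 3/2 (E = -3 + (½)*9 = -3 + 9/2 = 3/2 ≈ 1.5000)
c(I, g) = 3/2
t(S) = -1/(2*(-5 + S)) (t(S) = -1/(2*(S - 5)) = -1/(2*(-5 + S)))
M(2, 1)*(t(12) + c(k(3), 0)) = (1 + 2*2)*(-1/(-10 + 2*12) + 3/2) = (1 + 4)*(-1/(-10 + 24) + 3/2) = 5*(-1/14 + 3/2) = 5*(10/7) = 50/7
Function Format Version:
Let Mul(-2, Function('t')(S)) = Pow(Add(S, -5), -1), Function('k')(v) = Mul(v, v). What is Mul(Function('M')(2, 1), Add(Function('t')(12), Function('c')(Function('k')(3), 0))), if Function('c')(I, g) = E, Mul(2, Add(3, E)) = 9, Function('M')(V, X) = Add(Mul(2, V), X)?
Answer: Rational(50, 7) ≈ 7.1429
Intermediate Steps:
Function('M')(V, X) = Add(X, Mul(2, V))
Function('k')(v) = Pow(v, 2)
E = Rational(3, 2) (E = Add(-3, Mul(Rational(1, 2), 9)) = Add(-3, Rational(9, 2)) = Rational(3, 2) ≈ 1.5000)
Function('c')(I, g) = Rational(3, 2)
Function('t')(S) = Mul(Rational(-1, 2), Pow(Add(-5, S), -1)) (Function('t')(S) = Mul(Rational(-1, 2), Pow(Add(S, -5), -1)) = Mul(Rational(-1, 2), Pow(Add(-5, S), -1)))
Mul(Function('M')(2, 1), Add(Function('t')(12), Function('c')(Function('k')(3), 0))) = Mul(Add(1, Mul(2, 2)), Add(Mul(-1, Pow(Add(-10, Mul(2, 12)), -1)), Rational(3, 2))) = Mul(Add(1, 4), Add(Mul(-1, Pow(Add(-10, 24), -1)), Rational(3, 2))) = Mul(5, Add(Mul(-1, Pow(14, -1)), Rational(3, 2))) = Mul(5, Add(Mul(-1, Rational(1, 14)), Rational(3, 2))) = Mul(5, Add(Rational(-1, 14), Rational(3, 2))) = Mul(5, Rational(10, 7)) = Rational(50, 7)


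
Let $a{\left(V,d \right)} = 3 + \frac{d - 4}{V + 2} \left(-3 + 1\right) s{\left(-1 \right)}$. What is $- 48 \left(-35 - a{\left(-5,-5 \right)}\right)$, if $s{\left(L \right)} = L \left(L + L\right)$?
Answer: $1248$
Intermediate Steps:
$s{\left(L \right)} = 2 L^{2}$ ($s{\left(L \right)} = L 2 L = 2 L^{2}$)
$a{\left(V,d \right)} = 3 - \frac{4 \left(-4 + d\right)}{2 + V}$ ($a{\left(V,d \right)} = 3 + \frac{d - 4}{V + 2} \left(-3 + 1\right) 2 \left(-1\right)^{2} = 3 + \frac{-4 + d}{2 + V} \left(- 2 \cdot 2 \cdot 1\right) = 3 + \frac{-4 + d}{2 + V} \left(\left(-2\right) 2\right) = 3 + \frac{-4 + d}{2 + V} \left(-4\right) = 3 - \frac{4 \left(-4 + d\right)}{2 + V}$)
$- 48 \left(-35 - a{\left(-5,-5 \right)}\right) = - 48 \left(-35 - \frac{22 - -20 + 3 \left(-5\right)}{2 - 5}\right) = - 48 \left(-35 - \frac{22 + 20 - 15}{-3}\right) = - 48 \left(-35 - \left(- \frac{1}{3}\right) 27\right) = - 48 \left(-35 - -9\right) = - 48 \left(-35 + 9\right) = \left(-48\right) \left(-26\right) = 1248$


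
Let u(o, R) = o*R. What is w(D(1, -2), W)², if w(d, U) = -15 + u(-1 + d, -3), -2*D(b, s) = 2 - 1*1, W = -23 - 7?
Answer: 441/4 ≈ 110.25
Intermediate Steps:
W = -30
u(o, R) = R*o
D(b, s) = -½ (D(b, s) = -(2 - 1*1)/2 = -(2 - 1)/2 = -½*1 = -½)
w(d, U) = -12 - 3*d (w(d, U) = -15 - 3*(-1 + d) = -15 + (3 - 3*d) = -12 - 3*d)
w(D(1, -2), W)² = (-12 - 3*(-½))² = (-12 + 3/2)² = (-21/2)² = 441/4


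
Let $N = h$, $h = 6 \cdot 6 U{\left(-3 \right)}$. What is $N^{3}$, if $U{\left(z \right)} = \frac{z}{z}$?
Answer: $46656$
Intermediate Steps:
$U{\left(z \right)} = 1$
$h = 36$ ($h = 6 \cdot 6 \cdot 1 = 36 \cdot 1 = 36$)
$N = 36$
$N^{3} = 36^{3} = 46656$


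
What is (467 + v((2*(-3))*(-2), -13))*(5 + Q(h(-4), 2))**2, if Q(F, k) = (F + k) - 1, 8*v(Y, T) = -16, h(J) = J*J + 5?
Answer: 338985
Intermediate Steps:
h(J) = 5 + J**2 (h(J) = J**2 + 5 = 5 + J**2)
v(Y, T) = -2 (v(Y, T) = (1/8)*(-16) = -2)
Q(F, k) = -1 + F + k
(467 + v((2*(-3))*(-2), -13))*(5 + Q(h(-4), 2))**2 = (467 - 2)*(5 + (-1 + (5 + (-4)**2) + 2))**2 = 465*(5 + (-1 + (5 + 16) + 2))**2 = 465*(5 + (-1 + 21 + 2))**2 = 465*(5 + 22)**2 = 465*27**2 = 465*729 = 338985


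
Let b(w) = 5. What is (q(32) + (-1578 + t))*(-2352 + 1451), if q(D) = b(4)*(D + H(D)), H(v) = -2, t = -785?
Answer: 1993913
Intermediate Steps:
q(D) = -10 + 5*D (q(D) = 5*(D - 2) = 5*(-2 + D) = -10 + 5*D)
(q(32) + (-1578 + t))*(-2352 + 1451) = ((-10 + 5*32) + (-1578 - 785))*(-2352 + 1451) = ((-10 + 160) - 2363)*(-901) = (150 - 2363)*(-901) = -2213*(-901) = 1993913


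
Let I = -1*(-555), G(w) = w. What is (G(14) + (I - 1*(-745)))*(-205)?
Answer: -269370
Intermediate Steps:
I = 555
(G(14) + (I - 1*(-745)))*(-205) = (14 + (555 - 1*(-745)))*(-205) = (14 + (555 + 745))*(-205) = (14 + 1300)*(-205) = 1314*(-205) = -269370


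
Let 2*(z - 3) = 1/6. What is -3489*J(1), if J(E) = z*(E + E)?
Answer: -43031/2 ≈ -21516.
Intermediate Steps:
z = 37/12 (z = 3 + (½)/6 = 3 + (½)*(⅙) = 3 + 1/12 = 37/12 ≈ 3.0833)
J(E) = 37*E/6 (J(E) = 37*(E + E)/12 = 37*(2*E)/12 = 37*E/6)
-3489*J(1) = -43031/2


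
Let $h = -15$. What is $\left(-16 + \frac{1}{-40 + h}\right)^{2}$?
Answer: $\frac{776161}{3025} \approx 256.58$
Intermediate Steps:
$\left(-16 + \frac{1}{-40 + h}\right)^{2} = \left(-16 + \frac{1}{-40 - 15}\right)^{2} = \left(-16 + \frac{1}{-55}\right)^{2} = \left(-16 - \frac{1}{55}\right)^{2} = \left(- \frac{881}{55}\right)^{2} = \frac{776161}{3025}$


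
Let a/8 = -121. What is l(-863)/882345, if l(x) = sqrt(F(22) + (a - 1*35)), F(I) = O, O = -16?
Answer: I*sqrt(1019)/882345 ≈ 3.6178e-5*I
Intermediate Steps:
a = -968 (a = 8*(-121) = -968)
F(I) = -16
l(x) = I*sqrt(1019) (l(x) = sqrt(-16 + (-968 - 1*35)) = sqrt(-16 + (-968 - 35)) = sqrt(-16 - 1003) = sqrt(-1019) = I*sqrt(1019))
l(-863)/882345 = (I*sqrt(1019))/882345 = (I*sqrt(1019))*(1/882345) = I*sqrt(1019)/882345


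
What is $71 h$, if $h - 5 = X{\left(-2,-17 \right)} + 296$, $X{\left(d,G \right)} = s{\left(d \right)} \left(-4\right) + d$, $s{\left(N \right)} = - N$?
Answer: $20661$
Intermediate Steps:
$X{\left(d,G \right)} = 5 d$ ($X{\left(d,G \right)} = - d \left(-4\right) + d = 4 d + d = 5 d$)
$h = 291$ ($h = 5 + \left(5 \left(-2\right) + 296\right) = 5 + \left(-10 + 296\right) = 5 + 286 = 291$)
$71 h = 71 \cdot 291 = 20661$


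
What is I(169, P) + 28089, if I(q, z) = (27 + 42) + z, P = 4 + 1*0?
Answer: 28162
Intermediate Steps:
P = 4 (P = 4 + 0 = 4)
I(q, z) = 69 + z
I(169, P) + 28089 = (69 + 4) + 28089 = 73 + 28089 = 28162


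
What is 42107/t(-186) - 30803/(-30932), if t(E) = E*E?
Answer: 296014289/133765434 ≈ 2.2129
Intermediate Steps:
t(E) = E²
42107/t(-186) - 30803/(-30932) = 42107/((-186)²) - 30803/(-30932) = 42107/34596 - 30803*(-1/30932) = 42107*(1/34596) + 30803/30932 = 42107/34596 + 30803/30932 = 296014289/133765434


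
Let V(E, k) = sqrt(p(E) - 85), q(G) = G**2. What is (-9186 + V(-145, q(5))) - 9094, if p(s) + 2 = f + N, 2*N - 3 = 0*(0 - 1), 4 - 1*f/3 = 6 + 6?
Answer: -18280 + I*sqrt(438)/2 ≈ -18280.0 + 10.464*I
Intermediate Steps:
f = -24 (f = 12 - 3*(6 + 6) = 12 - 3*12 = 12 - 36 = -24)
N = 3/2 (N = 3/2 + (0*(0 - 1))/2 = 3/2 + (0*(-1))/2 = 3/2 + (1/2)*0 = 3/2 + 0 = 3/2 ≈ 1.5000)
p(s) = -49/2 (p(s) = -2 + (-24 + 3/2) = -2 - 45/2 = -49/2)
V(E, k) = I*sqrt(438)/2 (V(E, k) = sqrt(-49/2 - 85) = sqrt(-219/2) = I*sqrt(438)/2)
(-9186 + V(-145, q(5))) - 9094 = (-9186 + I*sqrt(438)/2) - 9094 = -18280 + I*sqrt(438)/2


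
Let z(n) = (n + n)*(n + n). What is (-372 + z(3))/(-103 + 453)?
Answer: -24/25 ≈ -0.96000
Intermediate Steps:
z(n) = 4*n**2 (z(n) = (2*n)*(2*n) = 4*n**2)
(-372 + z(3))/(-103 + 453) = (-372 + 4*3**2)/(-103 + 453) = (-372 + 4*9)/350 = (-372 + 36)*(1/350) = -336*1/350 = -24/25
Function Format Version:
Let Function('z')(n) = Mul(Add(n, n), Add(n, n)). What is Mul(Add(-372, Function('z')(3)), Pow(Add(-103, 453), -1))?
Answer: Rational(-24, 25) ≈ -0.96000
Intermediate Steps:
Function('z')(n) = Mul(4, Pow(n, 2)) (Function('z')(n) = Mul(Mul(2, n), Mul(2, n)) = Mul(4, Pow(n, 2)))
Mul(Add(-372, Function('z')(3)), Pow(Add(-103, 453), -1)) = Mul(Add(-372, Mul(4, Pow(3, 2))), Pow(Add(-103, 453), -1)) = Mul(Add(-372, Mul(4, 9)), Pow(350, -1)) = Mul(Add(-372, 36), Rational(1, 350)) = Mul(-336, Rational(1, 350)) = Rational(-24, 25)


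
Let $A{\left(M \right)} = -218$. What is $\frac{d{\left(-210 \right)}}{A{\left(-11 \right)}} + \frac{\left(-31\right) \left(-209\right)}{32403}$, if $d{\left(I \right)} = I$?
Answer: $\frac{4108526}{3531927} \approx 1.1633$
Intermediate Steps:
$\frac{d{\left(-210 \right)}}{A{\left(-11 \right)}} + \frac{\left(-31\right) \left(-209\right)}{32403} = - \frac{210}{-218} + \frac{\left(-31\right) \left(-209\right)}{32403} = \left(-210\right) \left(- \frac{1}{218}\right) + 6479 \cdot \frac{1}{32403} = \frac{105}{109} + \frac{6479}{32403} = \frac{4108526}{3531927}$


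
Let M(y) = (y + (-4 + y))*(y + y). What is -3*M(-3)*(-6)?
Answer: 1080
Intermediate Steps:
M(y) = 2*y*(-4 + 2*y) (M(y) = (-4 + 2*y)*(2*y) = 2*y*(-4 + 2*y))
-3*M(-3)*(-6) = -12*(-3)*(-2 - 3)*(-6) = -12*(-3)*(-5)*(-6) = -3*60*(-6) = -180*(-6) = 1080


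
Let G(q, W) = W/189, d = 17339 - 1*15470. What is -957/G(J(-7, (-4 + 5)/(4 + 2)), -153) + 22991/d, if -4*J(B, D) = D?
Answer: 37952140/31773 ≈ 1194.5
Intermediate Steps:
J(B, D) = -D/4
d = 1869 (d = 17339 - 15470 = 1869)
G(q, W) = W/189 (G(q, W) = W*(1/189) = W/189)
-957/G(J(-7, (-4 + 5)/(4 + 2)), -153) + 22991/d = -957/((1/189)*(-153)) + 22991/1869 = -957/(-17/21) + 22991*(1/1869) = -957*(-21/17) + 22991/1869 = 20097/17 + 22991/1869 = 37952140/31773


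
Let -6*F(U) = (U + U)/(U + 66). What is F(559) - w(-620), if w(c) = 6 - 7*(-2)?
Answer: -38059/1875 ≈ -20.298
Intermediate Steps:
w(c) = 20 (w(c) = 6 + 14 = 20)
F(U) = -U/(3*(66 + U)) (F(U) = -(U + U)/(6*(U + 66)) = -2*U/(6*(66 + U)) = -U/(3*(66 + U)))
F(559) - w(-620) = -1*559/(198 + 3*559) - 1*20 = -1*559/(198 + 1677) - 20 = -1*559/1875 - 20 = -1*559*1/1875 - 20 = -559/1875 - 20 = -38059/1875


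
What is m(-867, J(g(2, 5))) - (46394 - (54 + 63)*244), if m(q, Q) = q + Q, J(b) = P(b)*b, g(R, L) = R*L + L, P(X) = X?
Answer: -18488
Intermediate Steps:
g(R, L) = L + L*R (g(R, L) = L*R + L = L + L*R)
J(b) = b² (J(b) = b*b = b²)
m(q, Q) = Q + q
m(-867, J(g(2, 5))) - (46394 - (54 + 63)*244) = ((5*(1 + 2))² - 867) - (46394 - (54 + 63)*244) = ((5*3)² - 867) - (46394 - 117*244) = (15² - 867) - (46394 - 1*28548) = (225 - 867) - (46394 - 28548) = -642 - 1*17846 = -642 - 17846 = -18488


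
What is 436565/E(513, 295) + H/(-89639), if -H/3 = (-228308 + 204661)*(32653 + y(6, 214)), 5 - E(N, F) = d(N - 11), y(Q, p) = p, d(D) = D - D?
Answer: 5495032160/89639 ≈ 61302.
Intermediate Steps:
d(D) = 0
E(N, F) = 5 (E(N, F) = 5 - 1*0 = 5 + 0 = 5)
H = 2331617847 (H = -3*(-228308 + 204661)*(32653 + 214) = -(-70941)*32867 = -3*(-777205949) = 2331617847)
436565/E(513, 295) + H/(-89639) = 436565/5 + 2331617847/(-89639) = 436565*(1/5) + 2331617847*(-1/89639) = 87313 - 2331617847/89639 = 5495032160/89639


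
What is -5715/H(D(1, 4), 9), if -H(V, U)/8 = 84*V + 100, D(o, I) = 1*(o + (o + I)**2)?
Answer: 5715/18272 ≈ 0.31277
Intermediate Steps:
D(o, I) = o + (I + o)**2 (D(o, I) = 1*(o + (I + o)**2) = o + (I + o)**2)
H(V, U) = -800 - 672*V (H(V, U) = -8*(84*V + 100) = -8*(100 + 84*V) = -800 - 672*V)
-5715/H(D(1, 4), 9) = -5715/(-800 - 672*(1 + (4 + 1)**2)) = -5715/(-800 - 672*(1 + 5**2)) = -5715/(-800 - 672*(1 + 25)) = -5715/(-800 - 672*26) = -5715/(-800 - 17472) = -5715/(-18272) = -5715*(-1/18272) = 5715/18272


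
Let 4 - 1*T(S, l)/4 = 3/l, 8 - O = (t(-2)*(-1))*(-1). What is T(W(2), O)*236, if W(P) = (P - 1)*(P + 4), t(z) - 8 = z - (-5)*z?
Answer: 3540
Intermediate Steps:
t(z) = 8 + 6*z (t(z) = 8 + (z - (-5)*z) = 8 + (z + 5*z) = 8 + 6*z)
W(P) = (-1 + P)*(4 + P)
O = 12 (O = 8 - (8 + 6*(-2))*(-1)*(-1) = 8 - (8 - 12)*(-1)*(-1) = 8 - (-4*(-1))*(-1) = 8 - 4*(-1) = 8 - 1*(-4) = 8 + 4 = 12)
T(S, l) = 16 - 12/l
T(W(2), O)*236 = (16 - 12/12)*236 = (16 - 12*1/12)*236 = (16 - 1)*236 = 15*236 = 3540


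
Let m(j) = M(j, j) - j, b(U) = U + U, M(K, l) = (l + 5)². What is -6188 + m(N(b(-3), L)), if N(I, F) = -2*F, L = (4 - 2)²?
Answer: -6171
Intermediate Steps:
M(K, l) = (5 + l)²
b(U) = 2*U
L = 4 (L = 2² = 4)
m(j) = (5 + j)² - j
-6188 + m(N(b(-3), L)) = -6188 + ((5 - 2*4)² - (-2)*4) = -6188 + ((5 - 8)² - 1*(-8)) = -6188 + ((-3)² + 8) = -6188 + (9 + 8) = -6188 + 17 = -6171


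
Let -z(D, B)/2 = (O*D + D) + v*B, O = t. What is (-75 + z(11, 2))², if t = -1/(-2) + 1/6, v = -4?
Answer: 82369/9 ≈ 9152.1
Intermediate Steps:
t = ⅔ (t = -1*(-½) + 1*(⅙) = ½ + ⅙ = ⅔ ≈ 0.66667)
O = ⅔ ≈ 0.66667
z(D, B) = 8*B - 10*D/3 (z(D, B) = -2*((2*D/3 + D) - 4*B) = -2*(5*D/3 - 4*B) = -2*(-4*B + 5*D/3) = 8*B - 10*D/3)
(-75 + z(11, 2))² = (-75 + (8*2 - 10/3*11))² = (-75 + (16 - 110/3))² = (-75 - 62/3)² = (-287/3)² = 82369/9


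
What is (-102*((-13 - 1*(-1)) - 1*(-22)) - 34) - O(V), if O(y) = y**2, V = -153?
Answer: -24463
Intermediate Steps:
(-102*((-13 - 1*(-1)) - 1*(-22)) - 34) - O(V) = (-102*((-13 - 1*(-1)) - 1*(-22)) - 34) - 1*(-153)**2 = (-102*((-13 + 1) + 22) - 34) - 1*23409 = (-102*(-12 + 22) - 34) - 23409 = (-102*10 - 34) - 23409 = (-1020 - 34) - 23409 = -1054 - 23409 = -24463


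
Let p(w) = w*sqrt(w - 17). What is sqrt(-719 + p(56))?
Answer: sqrt(-719 + 56*sqrt(39)) ≈ 19.217*I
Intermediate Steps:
p(w) = w*sqrt(-17 + w)
sqrt(-719 + p(56)) = sqrt(-719 + 56*sqrt(-17 + 56)) = sqrt(-719 + 56*sqrt(39))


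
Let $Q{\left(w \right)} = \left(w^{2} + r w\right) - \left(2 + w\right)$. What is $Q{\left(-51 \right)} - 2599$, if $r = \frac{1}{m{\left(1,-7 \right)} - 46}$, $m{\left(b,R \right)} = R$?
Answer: $\frac{2754}{53} \approx 51.962$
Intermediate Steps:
$r = - \frac{1}{53}$ ($r = \frac{1}{-7 - 46} = \frac{1}{-53} = - \frac{1}{53} \approx -0.018868$)
$Q{\left(w \right)} = -2 + w^{2} - \frac{54 w}{53}$ ($Q{\left(w \right)} = \left(w^{2} - \frac{w}{53}\right) - \left(2 + w\right) = -2 + w^{2} - \frac{54 w}{53}$)
$Q{\left(-51 \right)} - 2599 = \left(-2 + \left(-51\right)^{2} - - \frac{2754}{53}\right) - 2599 = \left(-2 + 2601 + \frac{2754}{53}\right) - 2599 = \frac{140501}{53} - 2599 = \frac{2754}{53}$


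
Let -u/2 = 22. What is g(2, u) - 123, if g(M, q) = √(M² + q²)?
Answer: -123 + 2*√485 ≈ -78.955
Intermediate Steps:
u = -44 (u = -2*22 = -44)
g(2, u) - 123 = √(2² + (-44)²) - 123 = √(4 + 1936) - 123 = √1940 - 123 = 2*√485 - 123 = -123 + 2*√485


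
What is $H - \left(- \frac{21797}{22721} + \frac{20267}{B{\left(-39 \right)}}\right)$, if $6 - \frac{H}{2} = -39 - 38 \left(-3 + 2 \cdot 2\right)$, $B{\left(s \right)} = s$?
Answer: $\frac{46802488}{68163} \approx 686.63$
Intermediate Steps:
$H = 166$ ($H = 12 - 2 \left(-39 - 38 \left(-3 + 2 \cdot 2\right)\right) = 12 - 2 \left(-39 - 38 \left(-3 + 4\right)\right) = 12 - 2 \left(-39 - 38\right) = 12 - -154 = 12 + 154 = 166$)
$H - \left(- \frac{21797}{22721} + \frac{20267}{B{\left(-39 \right)}}\right) = 166 - \left(- \frac{21797}{22721} + \frac{20267}{-39}\right) = 166 - \left(\left(-21797\right) \frac{1}{22721} + 20267 \left(- \frac{1}{39}\right)\right) = 166 - \left(- \frac{21797}{22721} - \frac{1559}{3}\right) = 166 - - \frac{35487430}{68163} = 166 + \frac{35487430}{68163} = \frac{46802488}{68163}$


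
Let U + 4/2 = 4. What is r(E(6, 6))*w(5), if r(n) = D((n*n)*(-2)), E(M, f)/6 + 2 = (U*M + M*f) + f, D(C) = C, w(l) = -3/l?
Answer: 584064/5 ≈ 1.1681e+5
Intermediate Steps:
U = 2 (U = -2 + 4 = 2)
E(M, f) = -12 + 6*f + 12*M + 6*M*f (E(M, f) = -12 + 6*((2*M + M*f) + f) = -12 + 6*(f + 2*M + M*f) = -12 + (6*f + 12*M + 6*M*f) = -12 + 6*f + 12*M + 6*M*f)
r(n) = -2*n**2 (r(n) = (n*n)*(-2) = n**2*(-2) = -2*n**2)
r(E(6, 6))*w(5) = (-2*(-12 + 6*6 + 12*6 + 6*6*6)**2)*(-3/5) = (-2*(-12 + 36 + 72 + 216)**2)*(-3*1/5) = -2*312**2*(-3/5) = -2*97344*(-3/5) = -194688*(-3/5) = 584064/5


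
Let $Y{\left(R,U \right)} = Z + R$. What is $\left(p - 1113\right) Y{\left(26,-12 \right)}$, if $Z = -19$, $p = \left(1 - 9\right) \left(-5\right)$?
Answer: $-7511$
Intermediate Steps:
$p = 40$ ($p = \left(-8\right) \left(-5\right) = 40$)
$Y{\left(R,U \right)} = -19 + R$
$\left(p - 1113\right) Y{\left(26,-12 \right)} = \left(40 - 1113\right) \left(-19 + 26\right) = \left(-1073\right) 7 = -7511$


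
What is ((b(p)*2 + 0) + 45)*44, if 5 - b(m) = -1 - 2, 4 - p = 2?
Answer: 2684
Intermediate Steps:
p = 2 (p = 4 - 1*2 = 4 - 2 = 2)
b(m) = 8 (b(m) = 5 - (-1 - 2) = 5 - 1*(-3) = 5 + 3 = 8)
((b(p)*2 + 0) + 45)*44 = ((8*2 + 0) + 45)*44 = ((16 + 0) + 45)*44 = (16 + 45)*44 = 61*44 = 2684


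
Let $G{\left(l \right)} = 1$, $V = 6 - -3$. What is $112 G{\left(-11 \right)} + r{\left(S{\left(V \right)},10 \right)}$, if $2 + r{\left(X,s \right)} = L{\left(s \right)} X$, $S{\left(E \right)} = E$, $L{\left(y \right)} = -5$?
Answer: $65$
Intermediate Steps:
$V = 9$ ($V = 6 + 3 = 9$)
$r{\left(X,s \right)} = -2 - 5 X$
$112 G{\left(-11 \right)} + r{\left(S{\left(V \right)},10 \right)} = 112 \cdot 1 - 47 = 112 - 47 = 65$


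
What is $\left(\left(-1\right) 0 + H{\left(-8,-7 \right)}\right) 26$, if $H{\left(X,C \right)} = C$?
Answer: $-182$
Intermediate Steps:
$\left(\left(-1\right) 0 + H{\left(-8,-7 \right)}\right) 26 = \left(\left(-1\right) 0 - 7\right) 26 = \left(0 - 7\right) 26 = \left(-7\right) 26 = -182$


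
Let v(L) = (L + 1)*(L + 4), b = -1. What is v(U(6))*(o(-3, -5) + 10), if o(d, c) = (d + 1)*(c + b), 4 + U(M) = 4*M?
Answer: 11088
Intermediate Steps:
U(M) = -4 + 4*M
v(L) = (1 + L)*(4 + L)
o(d, c) = (1 + d)*(-1 + c) (o(d, c) = (d + 1)*(c - 1) = (1 + d)*(-1 + c))
v(U(6))*(o(-3, -5) + 10) = (4 + (-4 + 4*6)² + 5*(-4 + 4*6))*((-1 - 5 - 1*(-3) - 5*(-3)) + 10) = (4 + (-4 + 24)² + 5*(-4 + 24))*((-1 - 5 + 3 + 15) + 10) = (4 + 20² + 5*20)*(12 + 10) = (4 + 400 + 100)*22 = 504*22 = 11088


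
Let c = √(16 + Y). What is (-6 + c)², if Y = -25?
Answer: 27 - 36*I ≈ 27.0 - 36.0*I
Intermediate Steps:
c = 3*I (c = √(16 - 25) = √(-9) = 3*I ≈ 3.0*I)
(-6 + c)² = (-6 + 3*I)²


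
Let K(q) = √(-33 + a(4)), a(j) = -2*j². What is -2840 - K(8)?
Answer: -2840 - I*√65 ≈ -2840.0 - 8.0623*I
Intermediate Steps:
K(q) = I*√65 (K(q) = √(-33 - 2*4²) = √(-33 - 2*16) = √(-33 - 32) = √(-65) = I*√65)
-2840 - K(8) = -2840 - I*√65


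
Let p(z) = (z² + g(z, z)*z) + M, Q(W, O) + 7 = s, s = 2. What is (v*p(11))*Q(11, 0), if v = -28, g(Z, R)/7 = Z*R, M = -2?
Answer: 1321040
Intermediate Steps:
Q(W, O) = -5 (Q(W, O) = -7 + 2 = -5)
g(Z, R) = 7*R*Z (g(Z, R) = 7*(Z*R) = 7*(R*Z) = 7*R*Z)
p(z) = -2 + z² + 7*z³ (p(z) = (z² + (7*z*z)*z) - 2 = (z² + (7*z²)*z) - 2 = (z² + 7*z³) - 2 = -2 + z² + 7*z³)
(v*p(11))*Q(11, 0) = -28*(-2 + 11² + 7*11³)*(-5) = -28*(-2 + 121 + 7*1331)*(-5) = -28*(-2 + 121 + 9317)*(-5) = -28*9436*(-5) = -264208*(-5) = 1321040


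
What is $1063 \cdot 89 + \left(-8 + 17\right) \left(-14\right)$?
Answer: $94481$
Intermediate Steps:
$1063 \cdot 89 + \left(-8 + 17\right) \left(-14\right) = 94607 + 9 \left(-14\right) = 94607 - 126 = 94481$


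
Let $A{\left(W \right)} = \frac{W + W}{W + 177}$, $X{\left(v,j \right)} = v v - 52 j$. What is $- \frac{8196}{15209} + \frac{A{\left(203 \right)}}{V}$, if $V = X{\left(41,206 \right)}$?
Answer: $- \frac{14066521867}{26096971010} \approx -0.53901$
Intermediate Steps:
$X{\left(v,j \right)} = v^{2} - 52 j$
$V = -9031$ ($V = 41^{2} - 10712 = 1681 - 10712 = -9031$)
$A{\left(W \right)} = \frac{2 W}{177 + W}$
$- \frac{8196}{15209} + \frac{A{\left(203 \right)}}{V} = - \frac{8196}{15209} + \frac{2 \cdot 203 \frac{1}{177 + 203}}{-9031} = \left(-8196\right) \frac{1}{15209} + 2 \cdot 203 \cdot \frac{1}{380} \left(- \frac{1}{9031}\right) = - \frac{8196}{15209} + 2 \cdot 203 \cdot \frac{1}{380} \left(- \frac{1}{9031}\right) = - \frac{8196}{15209} + \frac{203}{190} \left(- \frac{1}{9031}\right) = - \frac{8196}{15209} - \frac{203}{1715890} = - \frac{14066521867}{26096971010}$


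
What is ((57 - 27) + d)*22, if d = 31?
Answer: 1342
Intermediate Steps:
((57 - 27) + d)*22 = ((57 - 27) + 31)*22 = (30 + 31)*22 = 61*22 = 1342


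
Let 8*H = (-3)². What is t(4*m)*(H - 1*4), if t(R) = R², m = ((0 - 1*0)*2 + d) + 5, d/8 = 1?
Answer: -7774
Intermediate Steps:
d = 8 (d = 8*1 = 8)
H = 9/8 (H = (⅛)*(-3)² = (⅛)*9 = 9/8 ≈ 1.1250)
m = 13 (m = ((0 - 1*0)*2 + 8) + 5 = ((0 + 0)*2 + 8) + 5 = (0*2 + 8) + 5 = (0 + 8) + 5 = 8 + 5 = 13)
t(4*m)*(H - 1*4) = (4*13)²*(9/8 - 1*4) = 52²*(9/8 - 4) = 2704*(-23/8) = -7774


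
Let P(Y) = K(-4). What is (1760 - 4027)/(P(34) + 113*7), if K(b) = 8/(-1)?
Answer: -2267/783 ≈ -2.8953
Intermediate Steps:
K(b) = -8 (K(b) = 8*(-1) = -8)
P(Y) = -8
(1760 - 4027)/(P(34) + 113*7) = (1760 - 4027)/(-8 + 113*7) = -2267/(-8 + 791) = -2267/783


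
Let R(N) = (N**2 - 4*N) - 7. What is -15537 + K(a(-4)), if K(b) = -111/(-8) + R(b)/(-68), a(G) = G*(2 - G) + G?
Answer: -2112923/136 ≈ -15536.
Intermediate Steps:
R(N) = -7 + N**2 - 4*N
a(G) = G + G*(2 - G)
K(b) = 1901/136 - b**2/68 + b/17 (K(b) = -111/(-8) + (-7 + b**2 - 4*b)/(-68) = -111*(-1/8) + (-7 + b**2 - 4*b)*(-1/68) = 111/8 + (7/68 - b**2/68 + b/17) = 1901/136 - b**2/68 + b/17)
-15537 + K(a(-4)) = -15537 + (1901/136 - 16*(3 - 1*(-4))**2/68 + (-4*(3 - 1*(-4)))/17) = -15537 + (1901/136 - 16*(3 + 4)**2/68 + (-4*(3 + 4))/17) = -15537 + (1901/136 - (-4*7)**2/68 + (-4*7)/17) = -15537 + (1901/136 - 1/68*(-28)**2 + (1/17)*(-28)) = -15537 + (1901/136 - 1/68*784 - 28/17) = -15537 + (1901/136 - 196/17 - 28/17) = -15537 + 109/136 = -2112923/136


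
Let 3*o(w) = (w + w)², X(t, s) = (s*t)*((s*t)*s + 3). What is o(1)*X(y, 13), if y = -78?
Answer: 17818008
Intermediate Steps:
X(t, s) = s*t*(3 + t*s²) (X(t, s) = (s*t)*(t*s² + 3) = (s*t)*(3 + t*s²) = s*t*(3 + t*s²))
o(w) = 4*w²/3 (o(w) = (w + w)²/3 = (2*w)²/3 = (4*w²)/3 = 4*w²/3)
o(1)*X(y, 13) = ((4/3)*1²)*(13*(-78)*(3 - 78*13²)) = ((4/3)*1)*(13*(-78)*(3 - 78*169)) = 4*(13*(-78)*(3 - 13182))/3 = 4*(13*(-78)*(-13179))/3 = (4/3)*13363506 = 17818008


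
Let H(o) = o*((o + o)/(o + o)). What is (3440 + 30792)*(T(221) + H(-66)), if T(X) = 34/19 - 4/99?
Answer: -376103872/171 ≈ -2.1994e+6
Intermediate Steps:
H(o) = o (H(o) = o*((2*o)/((2*o))) = o*((2*o)*(1/(2*o))) = o*1 = o)
T(X) = 3290/1881 (T(X) = 34*(1/19) - 4*1/99 = 34/19 - 4/99 = 3290/1881)
(3440 + 30792)*(T(221) + H(-66)) = (3440 + 30792)*(3290/1881 - 66) = 34232*(-120856/1881) = -376103872/171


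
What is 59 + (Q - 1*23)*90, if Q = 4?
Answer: -1651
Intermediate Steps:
59 + (Q - 1*23)*90 = 59 + (4 - 1*23)*90 = 59 + (4 - 23)*90 = 59 - 19*90 = 59 - 1710 = -1651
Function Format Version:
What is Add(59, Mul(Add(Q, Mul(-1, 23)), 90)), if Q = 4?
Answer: -1651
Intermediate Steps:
Add(59, Mul(Add(Q, Mul(-1, 23)), 90)) = Add(59, Mul(Add(4, Mul(-1, 23)), 90)) = Add(59, Mul(Add(4, -23), 90)) = Add(59, Mul(-19, 90)) = Add(59, -1710) = -1651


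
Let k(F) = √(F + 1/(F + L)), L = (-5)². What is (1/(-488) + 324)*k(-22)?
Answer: 158111*I*√195/1464 ≈ 1508.1*I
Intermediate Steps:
L = 25
k(F) = √(F + 1/(25 + F)) (k(F) = √(F + 1/(F + 25)) = √(F + 1/(25 + F)))
(1/(-488) + 324)*k(-22) = (1/(-488) + 324)*√((1 - 22*(25 - 22))/(25 - 22)) = (-1/488 + 324)*√((1 - 22*3)/3) = 158111*√((1 - 66)/3)/488 = 158111*√((⅓)*(-65))/488 = 158111*√(-65/3)/488 = 158111*(I*√195/3)/488 = 158111*I*√195/1464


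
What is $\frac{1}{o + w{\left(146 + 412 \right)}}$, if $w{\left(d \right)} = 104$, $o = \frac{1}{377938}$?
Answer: $\frac{377938}{39305553} \approx 0.0096154$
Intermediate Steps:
$o = \frac{1}{377938} \approx 2.6459 \cdot 10^{-6}$
$\frac{1}{o + w{\left(146 + 412 \right)}} = \frac{1}{\frac{1}{377938} + 104} = \frac{1}{\frac{39305553}{377938}} = \frac{377938}{39305553}$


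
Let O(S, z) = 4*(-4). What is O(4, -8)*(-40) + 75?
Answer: 715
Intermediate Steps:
O(S, z) = -16
O(4, -8)*(-40) + 75 = -16*(-40) + 75 = 640 + 75 = 715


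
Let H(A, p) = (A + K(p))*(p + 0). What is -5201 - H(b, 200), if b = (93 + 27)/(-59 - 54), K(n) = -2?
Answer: -518513/113 ≈ -4588.6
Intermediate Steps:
b = -120/113 (b = 120/(-113) = 120*(-1/113) = -120/113 ≈ -1.0619)
H(A, p) = p*(-2 + A) (H(A, p) = (A - 2)*(p + 0) = (-2 + A)*p = p*(-2 + A))
-5201 - H(b, 200) = -5201 - 200*(-2 - 120/113) = -5201 - 200*(-346)/113 = -5201 - 1*(-69200/113) = -5201 + 69200/113 = -518513/113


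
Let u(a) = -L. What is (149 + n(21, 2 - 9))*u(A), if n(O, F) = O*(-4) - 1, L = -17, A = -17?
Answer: 1088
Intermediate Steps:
n(O, F) = -1 - 4*O (n(O, F) = -4*O - 1 = -1 - 4*O)
u(a) = 17 (u(a) = -1*(-17) = 17)
(149 + n(21, 2 - 9))*u(A) = (149 + (-1 - 4*21))*17 = (149 + (-1 - 84))*17 = (149 - 85)*17 = 64*17 = 1088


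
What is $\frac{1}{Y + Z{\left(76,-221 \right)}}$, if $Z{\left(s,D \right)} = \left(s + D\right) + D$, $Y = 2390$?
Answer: $\frac{1}{2024} \approx 0.00049407$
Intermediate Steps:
$Z{\left(s,D \right)} = s + 2 D$ ($Z{\left(s,D \right)} = \left(D + s\right) + D = s + 2 D$)
$\frac{1}{Y + Z{\left(76,-221 \right)}} = \frac{1}{2390 + \left(76 + 2 \left(-221\right)\right)} = \frac{1}{2390 + \left(76 - 442\right)} = \frac{1}{2390 - 366} = \frac{1}{2024}$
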